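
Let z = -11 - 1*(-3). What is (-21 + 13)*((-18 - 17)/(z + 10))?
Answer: 140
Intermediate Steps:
z = -8 (z = -11 + 3 = -8)
(-21 + 13)*((-18 - 17)/(z + 10)) = (-21 + 13)*((-18 - 17)/(-8 + 10)) = -(-280)/2 = -8*(-35/2) = 140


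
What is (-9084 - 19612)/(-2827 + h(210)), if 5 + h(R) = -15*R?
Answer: 14348/2991 ≈ 4.7971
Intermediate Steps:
h(R) = -5 - 15*R
(-9084 - 19612)/(-2827 + h(210)) = (-9084 - 19612)/(-2827 + (-5 - 15*210)) = -28696/(-2827 + (-5 - 3150)) = -28696/(-2827 - 3155) = -28696/(-5982) = -28696*(-1/5982) = 14348/2991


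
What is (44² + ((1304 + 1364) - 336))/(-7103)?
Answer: -4268/7103 ≈ -0.60087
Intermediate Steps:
(44² + ((1304 + 1364) - 336))/(-7103) = (1936 + (2668 - 336))*(-1/7103) = (1936 + 2332)*(-1/7103) = 4268*(-1/7103) = -4268/7103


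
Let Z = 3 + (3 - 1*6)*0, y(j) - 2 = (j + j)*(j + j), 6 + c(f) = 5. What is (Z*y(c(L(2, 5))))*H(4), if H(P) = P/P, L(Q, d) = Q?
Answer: 18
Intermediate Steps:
c(f) = -1 (c(f) = -6 + 5 = -1)
H(P) = 1
y(j) = 2 + 4*j² (y(j) = 2 + (j + j)*(j + j) = 2 + (2*j)*(2*j) = 2 + 4*j²)
Z = 3 (Z = 3 + (3 - 6)*0 = 3 - 3*0 = 3 + 0 = 3)
(Z*y(c(L(2, 5))))*H(4) = (3*(2 + 4*(-1)²))*1 = (3*(2 + 4*1))*1 = (3*(2 + 4))*1 = (3*6)*1 = 18*1 = 18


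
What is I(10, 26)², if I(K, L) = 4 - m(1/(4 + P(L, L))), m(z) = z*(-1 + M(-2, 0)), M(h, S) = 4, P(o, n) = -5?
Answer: 49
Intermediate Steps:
m(z) = 3*z (m(z) = z*(-1 + 4) = z*3 = 3*z)
I(K, L) = 7 (I(K, L) = 4 - 3/(4 - 5) = 4 - 3/(-1) = 4 - 3*(-1) = 4 - 1*(-3) = 4 + 3 = 7)
I(10, 26)² = 7² = 49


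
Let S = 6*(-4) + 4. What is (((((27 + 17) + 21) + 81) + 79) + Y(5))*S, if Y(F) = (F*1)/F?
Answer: -4520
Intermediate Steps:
Y(F) = 1 (Y(F) = F/F = 1)
S = -20 (S = -24 + 4 = -20)
(((((27 + 17) + 21) + 81) + 79) + Y(5))*S = (((((27 + 17) + 21) + 81) + 79) + 1)*(-20) = ((((44 + 21) + 81) + 79) + 1)*(-20) = (((65 + 81) + 79) + 1)*(-20) = ((146 + 79) + 1)*(-20) = (225 + 1)*(-20) = 226*(-20) = -4520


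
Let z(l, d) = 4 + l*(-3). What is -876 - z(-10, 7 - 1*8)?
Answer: -910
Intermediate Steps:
z(l, d) = 4 - 3*l
-876 - z(-10, 7 - 1*8) = -876 - (4 - 3*(-10)) = -876 - (4 + 30) = -876 - 1*34 = -876 - 34 = -910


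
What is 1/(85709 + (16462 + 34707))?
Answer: 1/136878 ≈ 7.3058e-6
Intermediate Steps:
1/(85709 + (16462 + 34707)) = 1/(85709 + 51169) = 1/136878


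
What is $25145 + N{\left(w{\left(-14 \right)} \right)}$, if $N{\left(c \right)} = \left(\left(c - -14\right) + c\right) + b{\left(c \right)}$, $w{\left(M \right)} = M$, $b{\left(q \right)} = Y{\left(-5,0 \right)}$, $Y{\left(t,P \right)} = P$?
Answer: $25131$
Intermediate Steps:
$b{\left(q \right)} = 0$
$N{\left(c \right)} = 14 + 2 c$ ($N{\left(c \right)} = \left(\left(c - -14\right) + c\right) + 0 = \left(\left(c + 14\right) + c\right) + 0 = \left(\left(14 + c\right) + c\right) + 0 = \left(14 + 2 c\right) + 0 = 14 + 2 c$)
$25145 + N{\left(w{\left(-14 \right)} \right)} = 25145 + \left(14 + 2 \left(-14\right)\right) = 25145 + \left(14 - 28\right) = 25145 - 14 = 25131$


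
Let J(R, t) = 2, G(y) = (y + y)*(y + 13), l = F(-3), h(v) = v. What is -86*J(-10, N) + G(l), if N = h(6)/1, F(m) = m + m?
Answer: -256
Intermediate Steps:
F(m) = 2*m
l = -6 (l = 2*(-3) = -6)
N = 6 (N = 6/1 = 6*1 = 6)
G(y) = 2*y*(13 + y) (G(y) = (2*y)*(13 + y) = 2*y*(13 + y))
-86*J(-10, N) + G(l) = -86*2 + 2*(-6)*(13 - 6) = -172 + 2*(-6)*7 = -172 - 84 = -256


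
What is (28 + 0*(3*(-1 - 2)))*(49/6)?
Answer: 686/3 ≈ 228.67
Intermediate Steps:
(28 + 0*(3*(-1 - 2)))*(49/6) = (28 + 0*(3*(-3)))*(49*(1/6)) = (28 + 0*(-9))*(49/6) = (28 + 0)*(49/6) = 28*(49/6) = 686/3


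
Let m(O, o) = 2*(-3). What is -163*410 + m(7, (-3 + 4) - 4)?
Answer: -66836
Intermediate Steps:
m(O, o) = -6
-163*410 + m(7, (-3 + 4) - 4) = -163*410 - 6 = -66830 - 6 = -66836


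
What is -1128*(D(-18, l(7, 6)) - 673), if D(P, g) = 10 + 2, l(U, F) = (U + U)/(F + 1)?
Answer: 745608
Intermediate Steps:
l(U, F) = 2*U/(1 + F) (l(U, F) = (2*U)/(1 + F) = 2*U/(1 + F))
D(P, g) = 12
-1128*(D(-18, l(7, 6)) - 673) = -1128*(12 - 673) = -1128*(-661) = 745608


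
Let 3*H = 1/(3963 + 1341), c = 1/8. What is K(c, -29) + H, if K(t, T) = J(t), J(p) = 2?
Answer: 31825/15912 ≈ 2.0001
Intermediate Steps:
c = ⅛ ≈ 0.12500
K(t, T) = 2
H = 1/15912 (H = 1/(3*(3963 + 1341)) = (⅓)/5304 = (⅓)*(1/5304) = 1/15912 ≈ 6.2846e-5)
K(c, -29) + H = 2 + 1/15912 = 31825/15912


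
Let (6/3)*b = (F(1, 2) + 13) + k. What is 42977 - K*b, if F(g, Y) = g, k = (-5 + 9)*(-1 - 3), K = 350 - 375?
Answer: 42952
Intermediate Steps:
K = -25
k = -16 (k = 4*(-4) = -16)
b = -1 (b = ((1 + 13) - 16)/2 = (14 - 16)/2 = (½)*(-2) = -1)
42977 - K*b = 42977 - (-25)*(-1) = 42977 - 1*25 = 42977 - 25 = 42952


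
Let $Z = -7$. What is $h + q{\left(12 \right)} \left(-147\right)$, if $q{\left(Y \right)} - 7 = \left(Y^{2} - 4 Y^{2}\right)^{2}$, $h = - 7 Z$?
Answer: $-27434708$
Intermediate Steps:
$h = 49$ ($h = \left(-7\right) \left(-7\right) = 49$)
$q{\left(Y \right)} = 7 + 9 Y^{4}$ ($q{\left(Y \right)} = 7 + \left(Y^{2} - 4 Y^{2}\right)^{2} = 7 + \left(- 3 Y^{2}\right)^{2} = 7 + 9 Y^{4}$)
$h + q{\left(12 \right)} \left(-147\right) = 49 + \left(7 + 9 \cdot 12^{4}\right) \left(-147\right) = 49 + \left(7 + 9 \cdot 20736\right) \left(-147\right) = 49 + \left(7 + 186624\right) \left(-147\right) = 49 + 186631 \left(-147\right) = 49 - 27434757 = -27434708$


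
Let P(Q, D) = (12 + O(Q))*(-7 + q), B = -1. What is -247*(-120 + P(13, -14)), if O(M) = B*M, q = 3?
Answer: 28652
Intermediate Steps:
O(M) = -M
P(Q, D) = -48 + 4*Q (P(Q, D) = (12 - Q)*(-7 + 3) = (12 - Q)*(-4) = -48 + 4*Q)
-247*(-120 + P(13, -14)) = -247*(-120 + (-48 + 4*13)) = -247*(-120 + (-48 + 52)) = -247*(-120 + 4) = -247*(-116) = 28652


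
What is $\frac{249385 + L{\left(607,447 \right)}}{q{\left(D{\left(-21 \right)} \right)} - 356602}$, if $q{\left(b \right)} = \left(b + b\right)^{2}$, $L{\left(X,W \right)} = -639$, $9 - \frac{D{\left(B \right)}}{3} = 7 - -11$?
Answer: $- \frac{124373}{176843} \approx -0.7033$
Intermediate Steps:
$D{\left(B \right)} = -27$ ($D{\left(B \right)} = 27 - 3 \left(7 - -11\right) = 27 - 3 \left(7 + 11\right) = 27 - 54 = -27$)
$q{\left(b \right)} = 4 b^{2}$ ($q{\left(b \right)} = \left(2 b\right)^{2} = 4 b^{2}$)
$\frac{249385 + L{\left(607,447 \right)}}{q{\left(D{\left(-21 \right)} \right)} - 356602} = \frac{249385 - 639}{4 \left(-27\right)^{2} - 356602} = \frac{248746}{4 \cdot 729 - 356602} = \frac{248746}{2916 - 356602} = \frac{248746}{-353686} = 248746 \left(- \frac{1}{353686}\right) = - \frac{124373}{176843}$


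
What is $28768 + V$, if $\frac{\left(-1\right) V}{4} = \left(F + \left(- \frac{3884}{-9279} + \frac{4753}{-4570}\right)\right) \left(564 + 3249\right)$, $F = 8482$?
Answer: $- \frac{914034890821286}{7067505} \approx -1.2933 \cdot 10^{8}$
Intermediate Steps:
$V = - \frac{914238208805126}{7067505}$ ($V = - 4 \left(8482 + \left(- \frac{3884}{-9279} + \frac{4753}{-4570}\right)\right) \left(564 + 3249\right) = - 4 \left(8482 + \left(\left(-3884\right) \left(- \frac{1}{9279}\right) + 4753 \left(- \frac{1}{4570}\right)\right)\right) 3813 = - 4 \left(8482 + \left(\frac{3884}{9279} - \frac{4753}{4570}\right)\right) 3813 = - 4 \left(8482 - \frac{26353207}{42405030}\right) 3813 = - 4 \cdot \frac{359653111253}{42405030} \cdot 3813 = \left(-4\right) \frac{457119104402563}{14135010} = - \frac{914238208805126}{7067505} \approx -1.2936 \cdot 10^{8}$)
$28768 + V = 28768 - \frac{914238208805126}{7067505} = - \frac{914034890821286}{7067505}$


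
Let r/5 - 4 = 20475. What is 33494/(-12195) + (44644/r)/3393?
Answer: -86193702826/31384169895 ≈ -2.7464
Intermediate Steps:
r = 102395 (r = 20 + 5*20475 = 20 + 102375 = 102395)
33494/(-12195) + (44644/r)/3393 = 33494/(-12195) + (44644/102395)/3393 = 33494*(-1/12195) + (44644*(1/102395))*(1/3393) = -33494/12195 + (44644/102395)*(1/3393) = -33494/12195 + 44644/347426235 = -86193702826/31384169895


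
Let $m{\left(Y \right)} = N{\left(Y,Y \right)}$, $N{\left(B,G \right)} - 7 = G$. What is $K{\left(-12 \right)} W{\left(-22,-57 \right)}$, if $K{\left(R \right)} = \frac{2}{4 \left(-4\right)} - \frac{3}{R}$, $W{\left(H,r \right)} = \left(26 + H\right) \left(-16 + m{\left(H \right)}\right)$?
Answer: $- \frac{31}{2} \approx -15.5$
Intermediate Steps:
$N{\left(B,G \right)} = 7 + G$
$m{\left(Y \right)} = 7 + Y$
$W{\left(H,r \right)} = \left(-9 + H\right) \left(26 + H\right)$ ($W{\left(H,r \right)} = \left(26 + H\right) \left(-16 + \left(7 + H\right)\right) = \left(26 + H\right) \left(-9 + H\right) = \left(-9 + H\right) \left(26 + H\right)$)
$K{\left(R \right)} = - \frac{1}{8} - \frac{3}{R}$ ($K{\left(R \right)} = \frac{2}{-16} - \frac{3}{R} = 2 \left(- \frac{1}{16}\right) - \frac{3}{R} = - \frac{1}{8} - \frac{3}{R}$)
$K{\left(-12 \right)} W{\left(-22,-57 \right)} = \frac{-24 - -12}{8 \left(-12\right)} \left(-234 + \left(-22\right)^{2} + 17 \left(-22\right)\right) = \frac{1}{8} \left(- \frac{1}{12}\right) \left(-24 + 12\right) \left(-234 + 484 - 374\right) = \frac{1}{8} \left(- \frac{1}{12}\right) \left(-12\right) \left(-124\right) = \frac{1}{8} \left(-124\right) = - \frac{31}{2}$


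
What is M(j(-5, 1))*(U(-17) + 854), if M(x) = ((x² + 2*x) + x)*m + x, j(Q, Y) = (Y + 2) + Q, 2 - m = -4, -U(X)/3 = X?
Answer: -12670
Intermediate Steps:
U(X) = -3*X
m = 6 (m = 2 - 1*(-4) = 2 + 4 = 6)
j(Q, Y) = 2 + Q + Y (j(Q, Y) = (2 + Y) + Q = 2 + Q + Y)
M(x) = 6*x² + 19*x (M(x) = ((x² + 2*x) + x)*6 + x = (x² + 3*x)*6 + x = (6*x² + 18*x) + x = 6*x² + 19*x)
M(j(-5, 1))*(U(-17) + 854) = ((2 - 5 + 1)*(19 + 6*(2 - 5 + 1)))*(-3*(-17) + 854) = (-2*(19 + 6*(-2)))*(51 + 854) = -2*(19 - 12)*905 = -2*7*905 = -14*905 = -12670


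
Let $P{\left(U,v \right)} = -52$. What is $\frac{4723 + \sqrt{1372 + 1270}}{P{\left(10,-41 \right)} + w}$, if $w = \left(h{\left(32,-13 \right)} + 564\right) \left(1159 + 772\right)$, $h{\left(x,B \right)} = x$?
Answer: $\frac{4723}{1150824} + \frac{\sqrt{2642}}{1150824} \approx 0.0041487$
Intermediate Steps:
$w = 1150876$ ($w = \left(32 + 564\right) \left(1159 + 772\right) = 596 \cdot 1931 = 1150876$)
$\frac{4723 + \sqrt{1372 + 1270}}{P{\left(10,-41 \right)} + w} = \frac{4723 + \sqrt{1372 + 1270}}{-52 + 1150876} = \frac{4723 + \sqrt{2642}}{1150824} = \left(4723 + \sqrt{2642}\right) \frac{1}{1150824} = \frac{4723}{1150824} + \frac{\sqrt{2642}}{1150824}$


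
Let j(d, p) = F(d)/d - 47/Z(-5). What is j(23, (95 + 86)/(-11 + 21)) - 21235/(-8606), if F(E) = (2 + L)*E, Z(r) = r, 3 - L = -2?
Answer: 811867/43030 ≈ 18.867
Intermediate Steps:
L = 5 (L = 3 - 1*(-2) = 3 + 2 = 5)
F(E) = 7*E (F(E) = (2 + 5)*E = 7*E)
j(d, p) = 82/5 (j(d, p) = (7*d)/d - 47/(-5) = 7 - 47*(-⅕) = 7 + 47/5 = 82/5)
j(23, (95 + 86)/(-11 + 21)) - 21235/(-8606) = 82/5 - 21235/(-8606) = 82/5 - 21235*(-1/8606) = 82/5 + 21235/8606 = 811867/43030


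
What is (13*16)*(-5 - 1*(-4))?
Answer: -208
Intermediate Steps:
(13*16)*(-5 - 1*(-4)) = 208*(-5 + 4) = 208*(-1) = -208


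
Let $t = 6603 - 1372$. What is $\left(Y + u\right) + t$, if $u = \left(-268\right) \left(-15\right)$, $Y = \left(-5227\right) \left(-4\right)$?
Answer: $30159$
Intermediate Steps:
$Y = 20908$
$t = 5231$
$u = 4020$
$\left(Y + u\right) + t = \left(20908 + 4020\right) + 5231 = 24928 + 5231 = 30159$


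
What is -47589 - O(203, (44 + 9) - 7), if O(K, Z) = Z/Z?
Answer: -47590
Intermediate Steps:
O(K, Z) = 1
-47589 - O(203, (44 + 9) - 7) = -47589 - 1*1 = -47589 - 1 = -47590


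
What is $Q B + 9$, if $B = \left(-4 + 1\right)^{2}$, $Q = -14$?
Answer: $-117$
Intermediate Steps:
$B = 9$ ($B = \left(-3\right)^{2} = 9$)
$Q B + 9 = \left(-14\right) 9 + 9 = -126 + 9 = -117$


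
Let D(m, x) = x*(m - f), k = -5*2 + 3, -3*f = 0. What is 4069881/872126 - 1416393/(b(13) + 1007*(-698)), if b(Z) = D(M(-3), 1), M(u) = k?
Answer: 4095964027251/613011260518 ≈ 6.6817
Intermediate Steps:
f = 0 (f = -1/3*0 = 0)
k = -7 (k = -10 + 3 = -7)
M(u) = -7
D(m, x) = m*x (D(m, x) = x*(m - 1*0) = x*(m + 0) = x*m = m*x)
b(Z) = -7 (b(Z) = -7*1 = -7)
4069881/872126 - 1416393/(b(13) + 1007*(-698)) = 4069881/872126 - 1416393/(-7 + 1007*(-698)) = 4069881*(1/872126) - 1416393/(-7 - 702886) = 4069881/872126 - 1416393/(-702893) = 4069881/872126 - 1416393*(-1/702893) = 4069881/872126 + 1416393/702893 = 4095964027251/613011260518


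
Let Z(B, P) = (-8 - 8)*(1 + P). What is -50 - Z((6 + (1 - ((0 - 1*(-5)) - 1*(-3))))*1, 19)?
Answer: 270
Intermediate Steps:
Z(B, P) = -16 - 16*P (Z(B, P) = -16*(1 + P) = -16 - 16*P)
-50 - Z((6 + (1 - ((0 - 1*(-5)) - 1*(-3))))*1, 19) = -50 - (-16 - 16*19) = -50 - (-16 - 304) = -50 - 1*(-320) = -50 + 320 = 270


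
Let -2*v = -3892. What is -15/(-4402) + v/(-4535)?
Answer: -8498267/19963070 ≈ -0.42570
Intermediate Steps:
v = 1946 (v = -½*(-3892) = 1946)
-15/(-4402) + v/(-4535) = -15/(-4402) + 1946/(-4535) = -15*(-1/4402) + 1946*(-1/4535) = 15/4402 - 1946/4535 = -8498267/19963070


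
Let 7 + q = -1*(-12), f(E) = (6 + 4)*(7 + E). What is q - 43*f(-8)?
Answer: 435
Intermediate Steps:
f(E) = 70 + 10*E (f(E) = 10*(7 + E) = 70 + 10*E)
q = 5 (q = -7 - 1*(-12) = -7 + 12 = 5)
q - 43*f(-8) = 5 - 43*(70 + 10*(-8)) = 5 - 43*(70 - 80) = 5 - 43*(-10) = 5 + 430 = 435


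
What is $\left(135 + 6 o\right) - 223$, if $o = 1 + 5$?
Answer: $-52$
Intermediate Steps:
$o = 6$
$\left(135 + 6 o\right) - 223 = \left(135 + 6 \cdot 6\right) - 223 = \left(135 + 36\right) - 223 = 171 - 223 = -52$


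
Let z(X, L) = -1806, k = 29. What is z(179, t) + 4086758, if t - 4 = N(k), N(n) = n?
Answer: 4084952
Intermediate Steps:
t = 33 (t = 4 + 29 = 33)
z(179, t) + 4086758 = -1806 + 4086758 = 4084952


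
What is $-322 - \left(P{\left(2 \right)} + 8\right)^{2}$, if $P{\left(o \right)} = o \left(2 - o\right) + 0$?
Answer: $-386$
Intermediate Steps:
$P{\left(o \right)} = o \left(2 - o\right)$
$-322 - \left(P{\left(2 \right)} + 8\right)^{2} = -322 - \left(2 \left(2 - 2\right) + 8\right)^{2} = -322 - \left(2 \cdot 0 + 8\right)^{2} = -322 - \left(0 + 8\right)^{2} = -322 - 8^{2} = -322 - 64 = -386$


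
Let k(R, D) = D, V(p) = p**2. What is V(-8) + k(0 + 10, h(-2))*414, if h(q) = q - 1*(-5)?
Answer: 1306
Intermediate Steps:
h(q) = 5 + q (h(q) = q + 5 = 5 + q)
V(-8) + k(0 + 10, h(-2))*414 = (-8)**2 + (5 - 2)*414 = 64 + 3*414 = 64 + 1242 = 1306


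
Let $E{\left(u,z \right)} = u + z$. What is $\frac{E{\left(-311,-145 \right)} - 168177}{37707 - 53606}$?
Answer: $\frac{168633}{15899} \approx 10.607$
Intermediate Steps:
$\frac{E{\left(-311,-145 \right)} - 168177}{37707 - 53606} = \frac{\left(-311 - 145\right) - 168177}{37707 - 53606} = \frac{-456 - 168177}{37707 + \left(-180884 + 127278\right)} = - \frac{168633}{37707 - 53606} = - \frac{168633}{-15899} = \left(-168633\right) \left(- \frac{1}{15899}\right) = \frac{168633}{15899}$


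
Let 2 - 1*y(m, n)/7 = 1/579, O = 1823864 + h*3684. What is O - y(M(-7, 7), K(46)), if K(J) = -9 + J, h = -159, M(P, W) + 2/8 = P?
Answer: 716856433/579 ≈ 1.2381e+6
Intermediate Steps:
M(P, W) = -¼ + P
O = 1238108 (O = 1823864 - 159*3684 = 1823864 - 585756 = 1238108)
y(m, n) = 8099/579 (y(m, n) = 14 - 7/579 = 8099/579)
O - y(M(-7, 7), K(46)) = 1238108 - 1*8099/579 = 1238108 - 8099/579 = 716856433/579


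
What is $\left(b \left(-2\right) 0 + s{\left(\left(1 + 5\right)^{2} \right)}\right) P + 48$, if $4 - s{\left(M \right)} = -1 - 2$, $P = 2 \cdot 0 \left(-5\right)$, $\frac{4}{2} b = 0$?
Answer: $48$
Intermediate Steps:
$b = 0$ ($b = \frac{1}{2} \cdot 0 = 0$)
$P = 0$ ($P = 0 \left(-5\right) = 0$)
$s{\left(M \right)} = 7$ ($s{\left(M \right)} = 4 - \left(-1 - 2\right) = 4 - -3 = 4 + 3 = 7$)
$\left(b \left(-2\right) 0 + s{\left(\left(1 + 5\right)^{2} \right)}\right) P + 48 = \left(0 \left(-2\right) 0 + 7\right) 0 + 48 = \left(0 \cdot 0 + 7\right) 0 + 48 = \left(0 + 7\right) 0 + 48 = 7 \cdot 0 + 48 = 0 + 48 = 48$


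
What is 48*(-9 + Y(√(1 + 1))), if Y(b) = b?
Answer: -432 + 48*√2 ≈ -364.12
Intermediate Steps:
48*(-9 + Y(√(1 + 1))) = 48*(-9 + √(1 + 1)) = 48*(-9 + √2) = -432 + 48*√2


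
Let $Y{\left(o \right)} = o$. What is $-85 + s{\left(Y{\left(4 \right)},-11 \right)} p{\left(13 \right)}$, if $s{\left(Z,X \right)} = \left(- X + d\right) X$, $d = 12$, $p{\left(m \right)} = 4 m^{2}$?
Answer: $-171113$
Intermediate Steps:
$s{\left(Z,X \right)} = X \left(12 - X\right)$ ($s{\left(Z,X \right)} = \left(- X + 12\right) X = \left(12 - X\right) X = X \left(12 - X\right)$)
$-85 + s{\left(Y{\left(4 \right)},-11 \right)} p{\left(13 \right)} = -85 + - 11 \left(12 - -11\right) 4 \cdot 13^{2} = -85 + - 11 \left(12 + 11\right) 4 \cdot 169 = -85 + \left(-11\right) 23 \cdot 676 = -85 - 171028 = -171113$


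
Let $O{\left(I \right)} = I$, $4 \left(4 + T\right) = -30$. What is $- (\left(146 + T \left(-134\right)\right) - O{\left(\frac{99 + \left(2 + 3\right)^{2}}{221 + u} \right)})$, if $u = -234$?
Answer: $- \frac{22055}{13} \approx -1696.5$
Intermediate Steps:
$T = - \frac{23}{2}$ ($T = -4 + \frac{1}{4} \left(-30\right) = -4 - \frac{15}{2} = - \frac{23}{2} \approx -11.5$)
$- (\left(146 + T \left(-134\right)\right) - O{\left(\frac{99 + \left(2 + 3\right)^{2}}{221 + u} \right)}) = - (\left(146 - -1541\right) - \frac{99 + \left(2 + 3\right)^{2}}{221 - 234}) = - (\left(146 + 1541\right) - \frac{99 + 5^{2}}{-13}) = - (1687 - \left(99 + 25\right) \left(- \frac{1}{13}\right)) = - (1687 - 124 \left(- \frac{1}{13}\right)) = - (1687 - - \frac{124}{13}) = - (1687 + \frac{124}{13}) = \left(-1\right) \frac{22055}{13} = - \frac{22055}{13}$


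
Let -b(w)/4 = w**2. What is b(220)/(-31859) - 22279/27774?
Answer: 4667259739/884851866 ≈ 5.2746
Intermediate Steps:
b(w) = -4*w**2
b(220)/(-31859) - 22279/27774 = -4*220**2/(-31859) - 22279/27774 = -4*48400*(-1/31859) - 22279*1/27774 = -193600*(-1/31859) - 22279/27774 = 193600/31859 - 22279/27774 = 4667259739/884851866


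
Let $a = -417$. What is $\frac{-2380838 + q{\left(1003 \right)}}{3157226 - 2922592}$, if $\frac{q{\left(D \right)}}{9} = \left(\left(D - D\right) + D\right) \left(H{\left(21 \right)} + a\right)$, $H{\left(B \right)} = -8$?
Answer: $- \frac{6217313}{234634} \approx -26.498$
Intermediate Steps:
$q{\left(D \right)} = - 3825 D$ ($q{\left(D \right)} = 9 \left(\left(D - D\right) + D\right) \left(-8 - 417\right) = 9 \left(0 + D\right) \left(-425\right) = 9 D \left(-425\right) = 9 \left(- 425 D\right) = - 3825 D$)
$\frac{-2380838 + q{\left(1003 \right)}}{3157226 - 2922592} = \frac{-2380838 - 3836475}{3157226 - 2922592} = \frac{-2380838 - 3836475}{234634} = \left(-6217313\right) \frac{1}{234634} = - \frac{6217313}{234634}$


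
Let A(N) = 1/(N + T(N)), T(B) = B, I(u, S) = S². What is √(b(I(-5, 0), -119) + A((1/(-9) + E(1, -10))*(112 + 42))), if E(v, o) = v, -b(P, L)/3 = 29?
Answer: I*√33011286/616 ≈ 9.3272*I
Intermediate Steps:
b(P, L) = -87 (b(P, L) = -3*29 = -87)
A(N) = 1/(2*N) (A(N) = 1/(N + N) = 1/(2*N))
√(b(I(-5, 0), -119) + A((1/(-9) + E(1, -10))*(112 + 42))) = √(-87 + 1/(2*(((1/(-9) + 1)*(112 + 42))))) = √(-87 + 1/(2*(((-⅑ + 1)*154)))) = √(-87 + 1/(2*(((8/9)*154)))) = √(-87 + 1/(2*(1232/9))) = √(-87 + (½)*(9/1232)) = √(-87 + 9/2464) = √(-214359/2464) = I*√33011286/616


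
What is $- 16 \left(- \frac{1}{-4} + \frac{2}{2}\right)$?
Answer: $-20$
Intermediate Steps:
$- 16 \left(- \frac{1}{-4} + \frac{2}{2}\right) = - 16 \left(\left(-1\right) \left(- \frac{1}{4}\right) + 2 \cdot \frac{1}{2}\right) = - 16 \left(\frac{1}{4} + 1\right) = \left(-16\right) \frac{5}{4} = -20$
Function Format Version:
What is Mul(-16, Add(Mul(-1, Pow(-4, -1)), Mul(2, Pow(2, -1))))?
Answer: -20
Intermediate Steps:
Mul(-16, Add(Mul(-1, Pow(-4, -1)), Mul(2, Pow(2, -1)))) = Mul(-16, Add(Mul(-1, Rational(-1, 4)), Mul(2, Rational(1, 2)))) = Mul(-16, Add(Rational(1, 4), 1)) = Mul(-16, Rational(5, 4)) = -20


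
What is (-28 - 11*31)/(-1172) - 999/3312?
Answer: 1425/107824 ≈ 0.013216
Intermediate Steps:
(-28 - 11*31)/(-1172) - 999/3312 = (-28 - 341)*(-1/1172) - 999*1/3312 = -369*(-1/1172) - 111/368 = 369/1172 - 111/368 = 1425/107824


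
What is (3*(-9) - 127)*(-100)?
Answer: 15400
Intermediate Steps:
(3*(-9) - 127)*(-100) = (-27 - 127)*(-100) = -154*(-100) = 15400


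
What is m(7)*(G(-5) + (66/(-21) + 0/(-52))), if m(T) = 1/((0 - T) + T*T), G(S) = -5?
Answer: -19/98 ≈ -0.19388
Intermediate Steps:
m(T) = 1/(T² - T) (m(T) = 1/(-T + T²) = 1/(T² - T))
m(7)*(G(-5) + (66/(-21) + 0/(-52))) = (1/(7*(-1 + 7)))*(-5 + (66/(-21) + 0/(-52))) = ((⅐)/6)*(-5 + (66*(-1/21) + 0*(-1/52))) = ((⅐)*(⅙))*(-5 + (-22/7 + 0)) = (-5 - 22/7)/42 = (1/42)*(-57/7) = -19/98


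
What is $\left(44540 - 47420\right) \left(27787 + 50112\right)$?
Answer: $-224349120$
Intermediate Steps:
$\left(44540 - 47420\right) \left(27787 + 50112\right) = \left(-2880\right) 77899 = -224349120$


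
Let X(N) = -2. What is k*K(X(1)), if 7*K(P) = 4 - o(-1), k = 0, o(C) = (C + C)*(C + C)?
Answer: 0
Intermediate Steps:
o(C) = 4*C² (o(C) = (2*C)*(2*C) = 4*C²)
K(P) = 0 (K(P) = (4 - 4*(-1)²)/7 = (4 - 4)/7 = (⅐)*0 = 0)
k*K(X(1)) = 0*0 = 0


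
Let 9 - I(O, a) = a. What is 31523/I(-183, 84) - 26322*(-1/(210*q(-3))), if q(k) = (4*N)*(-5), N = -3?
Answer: -878257/2100 ≈ -418.22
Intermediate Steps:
q(k) = 60 (q(k) = (4*(-3))*(-5) = -12*(-5) = 60)
I(O, a) = 9 - a
31523/I(-183, 84) - 26322*(-1/(210*q(-3))) = 31523/(9 - 1*84) - 26322/(-21*10*60) = 31523/(9 - 84) - 26322/((-210*60)) = 31523/(-75) - 26322/(-12600) = 31523*(-1/75) - 26322*(-1/12600) = -31523/75 + 4387/2100 = -878257/2100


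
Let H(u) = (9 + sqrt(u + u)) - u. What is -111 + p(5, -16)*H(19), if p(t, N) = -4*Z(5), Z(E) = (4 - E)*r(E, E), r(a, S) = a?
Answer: -311 + 20*sqrt(38) ≈ -187.71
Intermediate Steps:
Z(E) = E*(4 - E) (Z(E) = (4 - E)*E = E*(4 - E))
H(u) = 9 - u + sqrt(2)*sqrt(u) (H(u) = (9 + sqrt(2*u)) - u = (9 + sqrt(2)*sqrt(u)) - u = 9 - u + sqrt(2)*sqrt(u))
p(t, N) = 20 (p(t, N) = -20*(4 - 1*5) = -20*(4 - 5) = -20*(-1) = -4*(-5) = 20)
-111 + p(5, -16)*H(19) = -111 + 20*(9 - 1*19 + sqrt(2)*sqrt(19)) = -111 + 20*(9 - 19 + sqrt(38)) = -111 + 20*(-10 + sqrt(38)) = -111 + (-200 + 20*sqrt(38)) = -311 + 20*sqrt(38)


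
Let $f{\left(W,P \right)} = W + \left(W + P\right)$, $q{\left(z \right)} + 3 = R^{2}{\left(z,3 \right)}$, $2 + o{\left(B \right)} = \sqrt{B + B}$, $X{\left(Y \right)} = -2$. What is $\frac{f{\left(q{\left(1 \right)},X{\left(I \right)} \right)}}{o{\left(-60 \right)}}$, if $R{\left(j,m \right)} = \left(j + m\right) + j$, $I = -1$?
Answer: $- \frac{21}{31} - \frac{21 i \sqrt{30}}{31} \approx -0.67742 - 3.7104 i$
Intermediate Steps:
$R{\left(j,m \right)} = m + 2 j$
$o{\left(B \right)} = -2 + \sqrt{2} \sqrt{B}$ ($o{\left(B \right)} = -2 + \sqrt{B + B} = -2 + \sqrt{2 B} = -2 + \sqrt{2} \sqrt{B}$)
$q{\left(z \right)} = -3 + \left(3 + 2 z\right)^{2}$
$f{\left(W,P \right)} = P + 2 W$ ($f{\left(W,P \right)} = W + \left(P + W\right) = P + 2 W$)
$\frac{f{\left(q{\left(1 \right)},X{\left(I \right)} \right)}}{o{\left(-60 \right)}} = \frac{-2 + 2 \left(-3 + \left(3 + 2 \cdot 1\right)^{2}\right)}{-2 + \sqrt{2} \sqrt{-60}} = \frac{-2 + 2 \left(-3 + \left(3 + 2\right)^{2}\right)}{-2 + \sqrt{2} \cdot 2 i \sqrt{15}} = \frac{-2 + 2 \left(-3 + 5^{2}\right)}{-2 + 2 i \sqrt{30}} = \frac{-2 + 2 \left(-3 + 25\right)}{-2 + 2 i \sqrt{30}} = \frac{-2 + 2 \cdot 22}{-2 + 2 i \sqrt{30}} = \frac{-2 + 44}{-2 + 2 i \sqrt{30}} = \frac{42}{-2 + 2 i \sqrt{30}}$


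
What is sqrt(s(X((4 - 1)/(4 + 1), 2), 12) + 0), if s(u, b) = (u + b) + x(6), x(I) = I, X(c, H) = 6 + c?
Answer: sqrt(615)/5 ≈ 4.9598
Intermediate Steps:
s(u, b) = 6 + b + u (s(u, b) = (u + b) + 6 = (b + u) + 6 = 6 + b + u)
sqrt(s(X((4 - 1)/(4 + 1), 2), 12) + 0) = sqrt((6 + 12 + (6 + (4 - 1)/(4 + 1))) + 0) = sqrt((6 + 12 + (6 + 3/5)) + 0) = sqrt((6 + 12 + 33/5) + 0) = sqrt(123/5 + 0) = sqrt(123/5) = sqrt(615)/5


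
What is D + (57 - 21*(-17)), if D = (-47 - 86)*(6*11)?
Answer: -8364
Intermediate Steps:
D = -8778 (D = -133*66 = -8778)
D + (57 - 21*(-17)) = -8778 + (57 - 21*(-17)) = -8778 + (57 + 357) = -8778 + 414 = -8364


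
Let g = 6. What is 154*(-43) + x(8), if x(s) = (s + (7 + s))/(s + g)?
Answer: -92685/14 ≈ -6620.4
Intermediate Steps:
x(s) = (7 + 2*s)/(6 + s) (x(s) = (s + (7 + s))/(s + 6) = (7 + 2*s)/(6 + s))
154*(-43) + x(8) = 154*(-43) + (7 + 2*8)/(6 + 8) = -6622 + (7 + 16)/14 = -6622 + (1/14)*23 = -6622 + 23/14 = -92685/14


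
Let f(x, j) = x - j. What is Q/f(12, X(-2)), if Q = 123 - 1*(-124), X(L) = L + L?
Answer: 247/16 ≈ 15.438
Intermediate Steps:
X(L) = 2*L
Q = 247 (Q = 123 + 124 = 247)
Q/f(12, X(-2)) = 247/(12 - 2*(-2)) = 247/(12 - 1*(-4)) = 247/(12 + 4) = 247/16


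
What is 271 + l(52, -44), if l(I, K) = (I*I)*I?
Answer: 140879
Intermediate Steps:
l(I, K) = I³ (l(I, K) = I²*I = I³)
271 + l(52, -44) = 271 + 52³ = 271 + 140608 = 140879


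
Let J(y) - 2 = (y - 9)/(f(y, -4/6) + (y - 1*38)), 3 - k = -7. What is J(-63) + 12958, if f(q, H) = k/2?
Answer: 51843/4 ≈ 12961.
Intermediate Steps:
k = 10 (k = 3 - 1*(-7) = 3 + 7 = 10)
f(q, H) = 5 (f(q, H) = 10/2 = 10*(½) = 5)
J(y) = 2 + (-9 + y)/(-33 + y) (J(y) = 2 + (y - 9)/(5 + (y - 1*38)) = 2 + (-9 + y)/(5 + (y - 38)) = 2 + (-9 + y)/(5 + (-38 + y)) = 2 + (-9 + y)/(-33 + y))
J(-63) + 12958 = 3*(-25 - 63)/(-33 - 63) + 12958 = 3*(-88)/(-96) + 12958 = 3*(-1/96)*(-88) + 12958 = 11/4 + 12958 = 51843/4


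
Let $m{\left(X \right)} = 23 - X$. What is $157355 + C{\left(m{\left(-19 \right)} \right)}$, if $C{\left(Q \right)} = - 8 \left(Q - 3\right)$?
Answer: $157043$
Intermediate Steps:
$C{\left(Q \right)} = 24 - 8 Q$ ($C{\left(Q \right)} = - 8 \left(-3 + Q\right) = 24 - 8 Q$)
$157355 + C{\left(m{\left(-19 \right)} \right)} = 157355 + \left(24 - 8 \left(23 - -19\right)\right) = 157355 + \left(24 - 8 \left(23 + 19\right)\right) = 157355 + \left(24 - 336\right) = 157355 - 312 = 157043$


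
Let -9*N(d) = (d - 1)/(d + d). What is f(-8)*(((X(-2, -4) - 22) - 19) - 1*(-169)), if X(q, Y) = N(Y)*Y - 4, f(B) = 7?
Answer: 15659/18 ≈ 869.94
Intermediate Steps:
N(d) = -(-1 + d)/(18*d) (N(d) = -(d - 1)/(9*(d + d)) = -(-1 + d)/(9*(2*d)) = -(-1 + d)*1/(2*d)/9 = -(-1 + d)/(18*d))
X(q, Y) = -71/18 - Y/18 (X(q, Y) = ((1 - Y)/(18*Y))*Y - 4 = (1/18 - Y/18) - 4 = -71/18 - Y/18)
f(-8)*(((X(-2, -4) - 22) - 19) - 1*(-169)) = 7*((((-71/18 - 1/18*(-4)) - 22) - 19) - 1*(-169)) = 7*((((-71/18 + 2/9) - 22) - 19) + 169) = 7*(((-67/18 - 22) - 19) + 169) = 7*((-463/18 - 19) + 169) = 7*(-805/18 + 169) = 7*(2237/18) = 15659/18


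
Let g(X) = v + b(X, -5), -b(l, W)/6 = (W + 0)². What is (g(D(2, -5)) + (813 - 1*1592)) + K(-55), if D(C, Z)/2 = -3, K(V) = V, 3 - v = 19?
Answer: -1000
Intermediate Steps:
b(l, W) = -6*W² (b(l, W) = -6*(W + 0)² = -6*W²)
v = -16 (v = 3 - 1*19 = 3 - 19 = -16)
D(C, Z) = -6 (D(C, Z) = 2*(-3) = -6)
g(X) = -166 (g(X) = -16 - 6*(-5)² = -16 - 6*25 = -16 - 150 = -166)
(g(D(2, -5)) + (813 - 1*1592)) + K(-55) = (-166 + (813 - 1*1592)) - 55 = (-166 + (813 - 1592)) - 55 = (-166 - 779) - 55 = -945 - 55 = -1000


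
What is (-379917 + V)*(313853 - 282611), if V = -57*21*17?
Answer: -12505110372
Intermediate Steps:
V = -20349 (V = -1197*17 = -20349)
(-379917 + V)*(313853 - 282611) = (-379917 - 20349)*(313853 - 282611) = -400266*31242 = -12505110372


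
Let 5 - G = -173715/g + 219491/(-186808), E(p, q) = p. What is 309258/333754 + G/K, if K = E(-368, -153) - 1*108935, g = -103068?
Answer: 1427211217000663609/1540327390990280088 ≈ 0.92656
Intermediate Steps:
G = 7203398449/1604493912 (G = 5 - (-173715/(-103068) + 219491/(-186808)) = 5 - (-173715*(-1/103068) + 219491*(-1/186808)) = 5 - (57905/34356 - 219491/186808) = 5 - 1*819071111/1604493912 = 5 - 819071111/1604493912 = 7203398449/1604493912 ≈ 4.4895)
K = -109303 (K = -368 - 1*108935 = -368 - 108935 = -109303)
309258/333754 + G/K = 309258/333754 + (7203398449/1604493912)/(-109303) = 309258*(1/333754) + (7203398449/1604493912)*(-1/109303) = 154629/166877 - 7203398449/175375998063336 = 1427211217000663609/1540327390990280088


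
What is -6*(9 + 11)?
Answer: -120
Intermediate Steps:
-6*(9 + 11) = -6*20 = -120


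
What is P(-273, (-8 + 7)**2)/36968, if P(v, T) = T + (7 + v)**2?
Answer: 70757/36968 ≈ 1.9140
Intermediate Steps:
P(-273, (-8 + 7)**2)/36968 = ((-8 + 7)**2 + (7 - 273)**2)/36968 = ((-1)**2 + (-266)**2)*(1/36968) = (1 + 70756)*(1/36968) = 70757*(1/36968) = 70757/36968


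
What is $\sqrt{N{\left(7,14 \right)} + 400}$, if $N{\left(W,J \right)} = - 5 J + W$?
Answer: $\sqrt{337} \approx 18.358$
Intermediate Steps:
$N{\left(W,J \right)} = W - 5 J$
$\sqrt{N{\left(7,14 \right)} + 400} = \sqrt{\left(7 - 70\right) + 400} = \sqrt{-63 + 400} = \sqrt{337}$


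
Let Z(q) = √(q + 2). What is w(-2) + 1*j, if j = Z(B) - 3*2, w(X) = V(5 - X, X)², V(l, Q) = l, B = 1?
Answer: 43 + √3 ≈ 44.732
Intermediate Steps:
Z(q) = √(2 + q)
w(X) = (5 - X)²
j = -6 + √3 (j = √(2 + 1) - 3*2 = √3 - 6 = -6 + √3 ≈ -4.2680)
w(-2) + 1*j = (-5 - 2)² + 1*(-6 + √3) = (-7)² + (-6 + √3) = 49 + (-6 + √3) = 43 + √3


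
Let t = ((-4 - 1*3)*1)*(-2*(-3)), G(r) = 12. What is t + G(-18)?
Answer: -30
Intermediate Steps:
t = -42 (t = ((-4 - 3)*1)*6 = -7*1*6 = -7*6 = -42)
t + G(-18) = -42 + 12 = -30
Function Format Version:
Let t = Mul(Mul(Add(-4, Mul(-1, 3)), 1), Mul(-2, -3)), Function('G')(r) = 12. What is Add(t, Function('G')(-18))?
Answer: -30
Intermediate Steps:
t = -42 (t = Mul(Mul(Add(-4, -3), 1), 6) = Mul(Mul(-7, 1), 6) = Mul(-7, 6) = -42)
Add(t, Function('G')(-18)) = Add(-42, 12) = -30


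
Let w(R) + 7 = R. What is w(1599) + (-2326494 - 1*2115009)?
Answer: -4439911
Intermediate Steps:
w(R) = -7 + R
w(1599) + (-2326494 - 1*2115009) = (-7 + 1599) + (-2326494 - 1*2115009) = 1592 + (-2326494 - 2115009) = 1592 - 4441503 = -4439911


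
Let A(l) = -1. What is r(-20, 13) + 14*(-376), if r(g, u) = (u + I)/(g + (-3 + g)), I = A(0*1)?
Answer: -226364/43 ≈ -5264.3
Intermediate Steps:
I = -1
r(g, u) = (-1 + u)/(-3 + 2*g) (r(g, u) = (u - 1)/(g + (-3 + g)) = (-1 + u)/(-3 + 2*g))
r(-20, 13) + 14*(-376) = (-1 + 13)/(-3 + 2*(-20)) + 14*(-376) = 12/(-3 - 40) - 5264 = 12/(-43) - 5264 = -1/43*12 - 5264 = -12/43 - 5264 = -226364/43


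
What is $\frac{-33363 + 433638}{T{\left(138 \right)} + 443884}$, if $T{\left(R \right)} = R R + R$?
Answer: $\frac{400275}{463066} \approx 0.8644$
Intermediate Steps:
$T{\left(R \right)} = R + R^{2}$ ($T{\left(R \right)} = R^{2} + R = R + R^{2}$)
$\frac{-33363 + 433638}{T{\left(138 \right)} + 443884} = \frac{-33363 + 433638}{138 \left(1 + 138\right) + 443884} = \frac{400275}{138 \cdot 139 + 443884} = \frac{400275}{19182 + 443884} = \frac{400275}{463066}$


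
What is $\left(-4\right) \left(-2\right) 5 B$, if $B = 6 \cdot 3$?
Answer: $720$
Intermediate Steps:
$B = 18$
$\left(-4\right) \left(-2\right) 5 B = \left(-4\right) \left(-2\right) 5 \cdot 18 = 8 \cdot 5 \cdot 18 = 40 \cdot 18 = 720$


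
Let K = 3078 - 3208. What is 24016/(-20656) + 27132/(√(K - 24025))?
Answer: -1501/1291 - 27132*I*√24155/24155 ≈ -1.1627 - 174.57*I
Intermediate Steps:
K = -130
24016/(-20656) + 27132/(√(K - 24025)) = 24016/(-20656) + 27132/(√(-130 - 24025)) = 24016*(-1/20656) + 27132/(√(-24155)) = -1501/1291 + 27132/((I*√24155)) = -1501/1291 + 27132*(-I*√24155/24155) = -1501/1291 - 27132*I*√24155/24155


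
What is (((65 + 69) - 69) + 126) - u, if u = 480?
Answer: -289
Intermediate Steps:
(((65 + 69) - 69) + 126) - u = (((65 + 69) - 69) + 126) - 1*480 = ((134 - 69) + 126) - 480 = (65 + 126) - 480 = 191 - 480 = -289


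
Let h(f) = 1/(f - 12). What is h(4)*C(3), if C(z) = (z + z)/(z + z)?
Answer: -⅛ ≈ -0.12500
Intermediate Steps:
h(f) = 1/(-12 + f)
C(z) = 1 (C(z) = (2*z)/((2*z)) = (2*z)*(1/(2*z)) = 1)
h(4)*C(3) = 1/(-12 + 4) = 1/(-8) = -⅛*1 = -⅛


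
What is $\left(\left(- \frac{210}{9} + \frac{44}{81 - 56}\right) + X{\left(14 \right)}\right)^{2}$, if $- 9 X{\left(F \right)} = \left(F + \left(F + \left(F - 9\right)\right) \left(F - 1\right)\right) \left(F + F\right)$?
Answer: $\frac{3908500324}{5625} \approx 6.9484 \cdot 10^{5}$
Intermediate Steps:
$X{\left(F \right)} = - \frac{2 F \left(F + \left(-1 + F\right) \left(-9 + 2 F\right)\right)}{9}$ ($X{\left(F \right)} = - \frac{\left(F + \left(F + \left(F - 9\right)\right) \left(F - 1\right)\right) \left(F + F\right)}{9} = - \frac{\left(F + \left(F + \left(-9 + F\right)\right) \left(-1 + F\right)\right) 2 F}{9} = - \frac{\left(F + \left(-9 + 2 F\right) \left(-1 + F\right)\right) 2 F}{9} = - \frac{\left(F + \left(-1 + F\right) \left(-9 + 2 F\right)\right) 2 F}{9} = - \frac{2 F \left(F + \left(-1 + F\right) \left(-9 + 2 F\right)\right)}{9}$)
$\left(\left(- \frac{210}{9} + \frac{44}{81 - 56}\right) + X{\left(14 \right)}\right)^{2} = \left(\left(- \frac{210}{9} + \frac{44}{81 - 56}\right) + \frac{2}{9} \cdot 14 \left(-9 - 2 \cdot 14^{2} + 10 \cdot 14\right)\right)^{2} = \left(\left(\left(-210\right) \frac{1}{9} + \frac{44}{81 - 56}\right) + \frac{2}{9} \cdot 14 \left(-9 - 392 + 140\right)\right)^{2} = \left(\left(- \frac{70}{3} + \frac{44}{25}\right) + \frac{2}{9} \cdot 14 \left(-9 - 392 + 140\right)\right)^{2} = \left(\left(- \frac{70}{3} + 44 \cdot \frac{1}{25}\right) + \frac{2}{9} \cdot 14 \left(-261\right)\right)^{2} = \left(\left(- \frac{70}{3} + \frac{44}{25}\right) - 812\right)^{2} = \left(- \frac{1618}{75} - 812\right)^{2} = \left(- \frac{62518}{75}\right)^{2} = \frac{3908500324}{5625}$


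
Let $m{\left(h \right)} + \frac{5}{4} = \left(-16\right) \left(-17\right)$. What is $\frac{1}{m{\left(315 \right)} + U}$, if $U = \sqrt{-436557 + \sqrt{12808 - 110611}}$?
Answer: $\frac{4}{1083 + 4 \sqrt{3} \sqrt{-145519 + i \sqrt{10867}}} \approx 0.00053136 - 0.0012956 i$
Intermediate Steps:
$m{\left(h \right)} = \frac{1083}{4}$ ($m{\left(h \right)} = - \frac{5}{4} - -272 = - \frac{5}{4} + 272 = \frac{1083}{4}$)
$U = \sqrt{-436557 + 3 i \sqrt{10867}}$ ($U = \sqrt{-436557 + \sqrt{-97803}} = \sqrt{-436557 + 3 i \sqrt{10867}} \approx 0.237 + 660.72 i$)
$\frac{1}{m{\left(315 \right)} + U} = \frac{1}{\frac{1083}{4} + \sqrt{-436557 + 3 i \sqrt{10867}}}$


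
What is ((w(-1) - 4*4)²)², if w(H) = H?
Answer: 83521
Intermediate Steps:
((w(-1) - 4*4)²)² = ((-1 - 4*4)²)² = ((-1 - 16)²)² = ((-17)²)² = 289² = 83521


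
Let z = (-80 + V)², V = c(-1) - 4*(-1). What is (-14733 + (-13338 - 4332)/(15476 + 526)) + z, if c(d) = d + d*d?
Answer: -23891264/2667 ≈ -8958.1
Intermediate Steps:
c(d) = d + d²
V = 4 (V = -(1 - 1) - 4*(-1) = -1*0 + 4 = 0 + 4 = 4)
z = 5776 (z = (-80 + 4)² = (-76)² = 5776)
(-14733 + (-13338 - 4332)/(15476 + 526)) + z = (-14733 + (-13338 - 4332)/(15476 + 526)) + 5776 = (-14733 - 17670/16002) + 5776 = (-14733 - 17670*1/16002) + 5776 = (-14733 - 2945/2667) + 5776 = -39295856/2667 + 5776 = -23891264/2667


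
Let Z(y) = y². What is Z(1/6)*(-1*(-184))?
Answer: 46/9 ≈ 5.1111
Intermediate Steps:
Z(1/6)*(-1*(-184)) = (1/6)²*(-1*(-184)) = (⅙)²*184 = (1/36)*184 = 46/9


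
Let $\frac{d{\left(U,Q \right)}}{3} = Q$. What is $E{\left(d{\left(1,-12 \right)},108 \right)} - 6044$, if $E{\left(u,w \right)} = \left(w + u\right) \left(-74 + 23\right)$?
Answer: $-9716$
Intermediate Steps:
$d{\left(U,Q \right)} = 3 Q$
$E{\left(u,w \right)} = - 51 u - 51 w$ ($E{\left(u,w \right)} = \left(u + w\right) \left(-51\right) = - 51 u - 51 w$)
$E{\left(d{\left(1,-12 \right)},108 \right)} - 6044 = \left(- 51 \cdot 3 \left(-12\right) - 5508\right) - 6044 = \left(\left(-51\right) \left(-36\right) - 5508\right) - 6044 = \left(1836 - 5508\right) - 6044 = -3672 - 6044 = -9716$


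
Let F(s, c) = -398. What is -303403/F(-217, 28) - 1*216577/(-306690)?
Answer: 23284215929/30515655 ≈ 763.03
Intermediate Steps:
-303403/F(-217, 28) - 1*216577/(-306690) = -303403/(-398) - 1*216577/(-306690) = -303403*(-1/398) - 216577*(-1/306690) = 303403/398 + 216577/306690 = 23284215929/30515655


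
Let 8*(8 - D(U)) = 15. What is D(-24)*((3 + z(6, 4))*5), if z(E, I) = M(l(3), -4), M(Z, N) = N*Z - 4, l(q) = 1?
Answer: -1225/8 ≈ -153.13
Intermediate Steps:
M(Z, N) = -4 + N*Z
z(E, I) = -8 (z(E, I) = -4 - 4*1 = -4 - 4 = -8)
D(U) = 49/8 (D(U) = 8 - 1/8*15 = 8 - 15/8 = 49/8)
D(-24)*((3 + z(6, 4))*5) = 49*((3 - 8)*5)/8 = 49*(-5*5)/8 = (49/8)*(-25) = -1225/8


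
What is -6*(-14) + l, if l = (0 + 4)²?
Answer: 100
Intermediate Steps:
l = 16 (l = 4² = 16)
-6*(-14) + l = -6*(-14) + 16 = 84 + 16 = 100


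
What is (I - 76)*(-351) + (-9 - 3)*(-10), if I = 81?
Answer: -1635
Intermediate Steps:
(I - 76)*(-351) + (-9 - 3)*(-10) = (81 - 76)*(-351) + (-9 - 3)*(-10) = 5*(-351) - 12*(-10) = -1755 + 120 = -1635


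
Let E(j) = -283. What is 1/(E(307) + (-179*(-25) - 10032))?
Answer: -1/5840 ≈ -0.00017123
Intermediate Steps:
1/(E(307) + (-179*(-25) - 10032)) = 1/(-283 + (-179*(-25) - 10032)) = 1/(-283 + (4475 - 10032)) = 1/(-283 - 5557) = 1/(-5840) = -1/5840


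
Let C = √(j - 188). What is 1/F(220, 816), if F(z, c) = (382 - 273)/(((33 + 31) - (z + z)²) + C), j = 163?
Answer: -193536/109 + 5*I/109 ≈ -1775.6 + 0.045872*I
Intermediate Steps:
C = 5*I (C = √(163 - 188) = √(-25) = 5*I ≈ 5.0*I)
F(z, c) = 109/(64 - 4*z² + 5*I) (F(z, c) = (382 - 273)/(((33 + 31) - (z + z)²) + 5*I) = 109/((64 - (2*z)²) + 5*I) = 109/((64 - 4*z²) + 5*I) = 109/(64 - 4*z² + 5*I))
1/F(220, 816) = 1/(109/(64 - 4*220² + 5*I)) = 1/(109/(64 - 4*48400 + 5*I)) = 1/(109/(64 - 193600 + 5*I)) = 1/(109/(-193536 + 5*I)) = 1/(109*((-193536 - 5*I)/37456183321)) = 1/(109*(-193536 - 5*I)/37456183321) = -193536/109 + 5*I/109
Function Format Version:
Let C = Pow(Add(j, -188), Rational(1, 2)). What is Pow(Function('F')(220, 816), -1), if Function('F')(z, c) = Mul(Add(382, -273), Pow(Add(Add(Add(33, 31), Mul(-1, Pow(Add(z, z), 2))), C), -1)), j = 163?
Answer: Add(Rational(-193536, 109), Mul(Rational(5, 109), I)) ≈ Add(-1775.6, Mul(0.045872, I))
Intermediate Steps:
C = Mul(5, I) (C = Pow(Add(163, -188), Rational(1, 2)) = Pow(-25, Rational(1, 2)) = Mul(5, I) ≈ Mul(5.0000, I))
Function('F')(z, c) = Mul(109, Pow(Add(64, Mul(-4, Pow(z, 2)), Mul(5, I)), -1)) (Function('F')(z, c) = Mul(Add(382, -273), Pow(Add(Add(Add(33, 31), Mul(-1, Pow(Add(z, z), 2))), Mul(5, I)), -1)) = Mul(109, Pow(Add(Add(64, Mul(-1, Pow(Mul(2, z), 2))), Mul(5, I)), -1)) = Mul(109, Pow(Add(Add(64, Mul(-1, Mul(4, Pow(z, 2)))), Mul(5, I)), -1)) = Mul(109, Pow(Add(Add(64, Mul(-4, Pow(z, 2))), Mul(5, I)), -1)) = Mul(109, Pow(Add(64, Mul(-4, Pow(z, 2)), Mul(5, I)), -1)))
Pow(Function('F')(220, 816), -1) = Pow(Mul(109, Pow(Add(64, Mul(-4, Pow(220, 2)), Mul(5, I)), -1)), -1) = Pow(Mul(109, Pow(Add(64, Mul(-4, 48400), Mul(5, I)), -1)), -1) = Pow(Mul(109, Pow(Add(64, -193600, Mul(5, I)), -1)), -1) = Pow(Mul(109, Pow(Add(-193536, Mul(5, I)), -1)), -1) = Pow(Mul(109, Mul(Rational(1, 37456183321), Add(-193536, Mul(-5, I)))), -1) = Pow(Mul(Rational(109, 37456183321), Add(-193536, Mul(-5, I))), -1) = Add(Rational(-193536, 109), Mul(Rational(5, 109), I))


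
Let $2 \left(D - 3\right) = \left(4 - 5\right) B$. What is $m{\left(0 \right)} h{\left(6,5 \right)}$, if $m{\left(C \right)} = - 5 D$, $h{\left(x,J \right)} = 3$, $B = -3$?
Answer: $- \frac{135}{2} \approx -67.5$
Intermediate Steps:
$D = \frac{9}{2}$ ($D = 3 + \frac{\left(4 - 5\right) \left(-3\right)}{2} = 3 + \frac{\left(-1\right) \left(-3\right)}{2} = 3 + \frac{1}{2} \cdot 3 = 3 + \frac{3}{2} = \frac{9}{2} \approx 4.5$)
$m{\left(C \right)} = - \frac{45}{2}$ ($m{\left(C \right)} = \left(-5\right) \frac{9}{2} = - \frac{45}{2}$)
$m{\left(0 \right)} h{\left(6,5 \right)} = \left(- \frac{45}{2}\right) 3 = - \frac{135}{2}$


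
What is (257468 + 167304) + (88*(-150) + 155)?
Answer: 411727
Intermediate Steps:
(257468 + 167304) + (88*(-150) + 155) = 424772 + (-13200 + 155) = 424772 - 13045 = 411727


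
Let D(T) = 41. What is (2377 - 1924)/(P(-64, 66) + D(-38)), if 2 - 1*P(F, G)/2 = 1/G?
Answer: 14949/1484 ≈ 10.073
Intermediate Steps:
P(F, G) = 4 - 2/G
(2377 - 1924)/(P(-64, 66) + D(-38)) = (2377 - 1924)/((4 - 2/66) + 41) = 453/((4 - 2*1/66) + 41) = 453/((4 - 1/33) + 41) = 453/(131/33 + 41) = 453/(1484/33) = 453*(33/1484) = 14949/1484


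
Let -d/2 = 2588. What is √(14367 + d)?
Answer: √9191 ≈ 95.870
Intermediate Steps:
d = -5176 (d = -2*2588 = -5176)
√(14367 + d) = √(14367 - 5176) = √9191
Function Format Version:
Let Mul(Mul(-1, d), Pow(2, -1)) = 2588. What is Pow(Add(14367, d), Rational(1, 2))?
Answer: Pow(9191, Rational(1, 2)) ≈ 95.870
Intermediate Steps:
d = -5176 (d = Mul(-2, 2588) = -5176)
Pow(Add(14367, d), Rational(1, 2)) = Pow(Add(14367, -5176), Rational(1, 2)) = Pow(9191, Rational(1, 2))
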